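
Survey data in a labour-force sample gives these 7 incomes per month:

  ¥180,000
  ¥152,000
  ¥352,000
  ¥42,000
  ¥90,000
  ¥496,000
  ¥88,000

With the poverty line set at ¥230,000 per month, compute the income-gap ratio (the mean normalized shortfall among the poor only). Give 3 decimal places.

0.520

Below the line: ¥42,000, ¥88,000, ¥90,000, ¥152,000, ¥180,000 (q = 5 of N = 7).
Relative gaps: 0.8174, 0.6174, 0.6087, 0.3391, 0.2174; sum = 2.600000.
I averages over the q = 5 poor units only: 2.600000 / 5 = 0.520.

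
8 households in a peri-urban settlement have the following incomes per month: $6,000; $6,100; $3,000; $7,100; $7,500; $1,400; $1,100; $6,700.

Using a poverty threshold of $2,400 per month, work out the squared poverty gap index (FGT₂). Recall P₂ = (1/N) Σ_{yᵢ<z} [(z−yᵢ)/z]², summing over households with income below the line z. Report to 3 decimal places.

Incomes under z: $1,100, $1,400 (q = 2 of N = 8).
Gap ratios (z−y)/z: (2400−1100)/2400 = 0.5417; (2400−1400)/2400 = 0.4167.
Squared: 0.2934; 0.1736.
Sum = 0.467014; P₂ = 0.467014 / 8 = 0.058.

0.058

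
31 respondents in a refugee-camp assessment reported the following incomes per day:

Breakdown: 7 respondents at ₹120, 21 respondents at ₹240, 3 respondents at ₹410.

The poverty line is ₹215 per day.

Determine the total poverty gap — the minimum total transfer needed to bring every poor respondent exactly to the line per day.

₹665

Incomes under z: 7×₹120 (q = 7 of N = 31).
Individual gaps: 7×(215−120) = 665.
Aggregate gap = ₹665.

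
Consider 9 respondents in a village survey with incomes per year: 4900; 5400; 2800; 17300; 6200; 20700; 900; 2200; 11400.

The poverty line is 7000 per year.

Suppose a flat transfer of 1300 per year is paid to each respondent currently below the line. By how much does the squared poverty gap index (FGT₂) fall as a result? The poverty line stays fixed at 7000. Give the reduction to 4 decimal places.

0.0931

Before: below the line — 900, 2200, 2800, 4900, 5400, 6200; squared poverty gap index (FGT₂) = 0.193878.
After the 1300 transfer: below the line — 2200, 3500, 4100, 6200, 6700; squared poverty gap index (FGT₂) = 0.100748.
Reduction = 0.193878 − 0.100748 = 0.0931.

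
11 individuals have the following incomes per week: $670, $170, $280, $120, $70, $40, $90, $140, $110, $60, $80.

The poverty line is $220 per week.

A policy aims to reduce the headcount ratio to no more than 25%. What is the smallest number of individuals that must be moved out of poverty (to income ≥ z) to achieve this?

7

9 of the 11 individuals are poor, so H = 9/11 = 0.818.
A headcount ratio of at most 25% allows at most ⌊0.25 × 11⌋ = 2 poor individuals.
So at least 9 − 2 = 7 must be lifted.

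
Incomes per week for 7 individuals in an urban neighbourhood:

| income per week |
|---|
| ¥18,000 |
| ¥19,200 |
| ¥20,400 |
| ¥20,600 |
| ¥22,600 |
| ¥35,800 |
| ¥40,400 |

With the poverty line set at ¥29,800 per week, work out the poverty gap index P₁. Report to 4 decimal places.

Incomes under z: ¥18,000, ¥19,200, ¥20,400, ¥20,600, ¥22,600 (q = 5 of N = 7).
Shortfall ratios: (29800−18000)/29800 = 0.3960; (29800−19200)/29800 = 0.3557; (29800−20400)/29800 = 0.3154; (29800−20600)/29800 = 0.3087; (29800−22600)/29800 = 0.2416.
Sum of shortfalls = 1.617450; P₁ averages over all N: 1.617450 / 7 = 0.2311.

0.2311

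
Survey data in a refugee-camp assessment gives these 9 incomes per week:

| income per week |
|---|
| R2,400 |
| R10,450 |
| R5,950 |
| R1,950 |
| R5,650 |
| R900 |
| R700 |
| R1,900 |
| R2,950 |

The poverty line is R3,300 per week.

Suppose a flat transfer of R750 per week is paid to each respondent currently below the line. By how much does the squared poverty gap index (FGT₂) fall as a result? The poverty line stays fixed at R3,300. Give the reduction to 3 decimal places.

Before: below the line — R700, R900, R1,900, R1,950, R2,400, R2,950; squared poverty gap index (FGT₂) = 0.17585.
After the R750 transfer: below the line — R1,450, R1,650, R2,650, R2,700, R3,150; squared poverty gap index (FGT₂) = 0.07091.
Reduction = 0.17585 − 0.07091 = 0.105.

0.105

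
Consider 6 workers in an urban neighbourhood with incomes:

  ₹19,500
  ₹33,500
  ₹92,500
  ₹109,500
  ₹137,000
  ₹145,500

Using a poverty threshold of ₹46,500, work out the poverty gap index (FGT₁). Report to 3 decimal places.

Below z: ₹19,500, ₹33,500 (q = 2 of N = 6).
Shortfall ratios: (46500−19500)/46500 = 0.5806; (46500−33500)/46500 = 0.2796.
Sum of shortfalls = 0.860215; P₁ averages over all N: 0.860215 / 6 = 0.143.

0.143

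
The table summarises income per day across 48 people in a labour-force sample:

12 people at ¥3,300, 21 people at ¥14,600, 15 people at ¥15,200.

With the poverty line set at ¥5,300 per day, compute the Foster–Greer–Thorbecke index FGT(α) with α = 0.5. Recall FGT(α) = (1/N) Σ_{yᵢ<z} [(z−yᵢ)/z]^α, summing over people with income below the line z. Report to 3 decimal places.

0.154

Below the line: 12×¥3,300 (q = 12 of N = 48).
Gap ratios (z−y)/z: (5300−3300)/5300 = 0.3774 (×12).
Raised to α = 0.5: 0.61430 (×12).
Sum = 7.371541; FGT(0.5) = 7.371541 / 48 = 0.154.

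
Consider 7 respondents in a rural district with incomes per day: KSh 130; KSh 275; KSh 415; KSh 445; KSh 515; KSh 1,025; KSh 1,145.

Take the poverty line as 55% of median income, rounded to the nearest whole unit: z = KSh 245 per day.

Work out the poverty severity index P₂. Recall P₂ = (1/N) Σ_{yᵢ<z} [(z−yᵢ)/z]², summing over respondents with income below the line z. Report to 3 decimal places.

0.031

Below the line: KSh 130 (q = 1 of N = 7).
Shortfall ratios: (245−130)/245 = 0.4694.
Squared: 0.2203.
Sum = 0.220325; P₂ = 0.220325 / 7 = 0.031.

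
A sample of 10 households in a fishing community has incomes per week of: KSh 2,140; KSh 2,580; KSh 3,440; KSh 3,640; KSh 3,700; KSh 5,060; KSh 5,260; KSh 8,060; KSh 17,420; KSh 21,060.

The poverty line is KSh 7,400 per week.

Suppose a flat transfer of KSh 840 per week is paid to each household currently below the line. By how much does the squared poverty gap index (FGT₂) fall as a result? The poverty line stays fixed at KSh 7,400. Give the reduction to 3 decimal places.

Before: below the line — KSh 2,140, KSh 2,580, KSh 3,440, KSh 3,640, KSh 3,700, KSh 5,060, KSh 5,260; squared poverty gap index (FGT₂) = 0.19077.
After the KSh 840 transfer: below the line — KSh 2,980, KSh 3,420, KSh 4,280, KSh 4,480, KSh 4,540, KSh 5,900, KSh 6,100; squared poverty gap index (FGT₂) = 0.12008.
Reduction = 0.19077 − 0.12008 = 0.071.

0.071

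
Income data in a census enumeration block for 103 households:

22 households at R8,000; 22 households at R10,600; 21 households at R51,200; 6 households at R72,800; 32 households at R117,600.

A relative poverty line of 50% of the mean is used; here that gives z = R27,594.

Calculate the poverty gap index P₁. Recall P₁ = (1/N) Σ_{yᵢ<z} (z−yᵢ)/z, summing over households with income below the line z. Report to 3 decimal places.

0.283

Below the line: 22×R8,000, 22×R10,600 (q = 44 of N = 103).
Gap ratios (z−y)/z: (27594−8000)/27594 = 0.7101 (×22); (27594−10600)/27594 = 0.6159 (×22).
Σ = 29.170689. Dividing by the full population N = 103 gives P₁ = 0.283.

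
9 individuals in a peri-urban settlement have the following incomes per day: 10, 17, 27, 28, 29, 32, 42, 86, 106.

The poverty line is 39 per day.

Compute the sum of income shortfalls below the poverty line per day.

Incomes under z: 10, 17, 27, 28, 29, 32 (q = 6 of N = 9).
Individual gaps: 39−10 = 29; 39−17 = 22; 39−27 = 12; 39−28 = 11; 39−29 = 10; 39−32 = 7.
Aggregate gap = 91.

91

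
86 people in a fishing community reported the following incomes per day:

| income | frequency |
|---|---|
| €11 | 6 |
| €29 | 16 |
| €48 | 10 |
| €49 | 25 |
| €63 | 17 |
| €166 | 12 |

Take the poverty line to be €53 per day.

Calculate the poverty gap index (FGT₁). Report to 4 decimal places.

Poor units: 6×€11, 16×€29, 10×€48, 25×€49 (q = 57 of N = 86).
Shortfall ratios: (53−11)/53 = 0.7925 (×6); (53−29)/53 = 0.4528 (×16); (53−48)/53 = 0.0943 (×10); (53−49)/53 = 0.0755 (×25).
Sum of shortfalls = 14.830189; P₁ averages over all N: 14.830189 / 86 = 0.1724.

0.1724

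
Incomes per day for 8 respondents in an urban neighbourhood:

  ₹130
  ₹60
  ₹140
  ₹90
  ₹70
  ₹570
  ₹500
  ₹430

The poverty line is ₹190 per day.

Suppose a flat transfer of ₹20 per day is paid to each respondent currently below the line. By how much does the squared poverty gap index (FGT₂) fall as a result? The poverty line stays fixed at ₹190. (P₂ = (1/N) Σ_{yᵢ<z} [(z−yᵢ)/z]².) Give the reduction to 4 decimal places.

Before: below the line — ₹60, ₹70, ₹90, ₹130, ₹140; squared poverty gap index (FGT₂) = 0.164127.
After the ₹20 transfer: below the line — ₹80, ₹90, ₹110, ₹150, ₹160; squared poverty gap index (FGT₂) = 0.107341.
Reduction = 0.164127 − 0.107341 = 0.0568.

0.0568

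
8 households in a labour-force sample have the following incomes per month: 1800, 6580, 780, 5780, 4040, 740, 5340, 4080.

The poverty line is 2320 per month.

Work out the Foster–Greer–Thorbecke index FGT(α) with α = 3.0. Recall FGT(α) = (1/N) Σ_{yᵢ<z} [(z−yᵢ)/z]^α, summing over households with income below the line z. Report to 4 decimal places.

0.0775

Incomes under z: 740, 780, 1800 (q = 3 of N = 8).
Shortfall ratios: (2320−740)/2320 = 0.6810; (2320−780)/2320 = 0.6638; (2320−1800)/2320 = 0.2241.
Raised to α = 3.0: 0.31587; 0.29248; 0.01126.
Sum = 0.619611; FGT(3.0) = 0.619611 / 8 = 0.0775.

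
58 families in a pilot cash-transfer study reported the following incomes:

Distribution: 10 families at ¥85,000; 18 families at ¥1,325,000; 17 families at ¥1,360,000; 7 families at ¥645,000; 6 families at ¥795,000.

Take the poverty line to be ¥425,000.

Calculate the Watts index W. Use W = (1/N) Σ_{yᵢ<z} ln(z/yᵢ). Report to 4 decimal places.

0.2775

Incomes under z: 10×¥85,000 (q = 10 of N = 58).
ln(z/y) terms: ln(425000/85000) = 1.6094 (×10).
W = 16.094379 / 58 = 0.2775.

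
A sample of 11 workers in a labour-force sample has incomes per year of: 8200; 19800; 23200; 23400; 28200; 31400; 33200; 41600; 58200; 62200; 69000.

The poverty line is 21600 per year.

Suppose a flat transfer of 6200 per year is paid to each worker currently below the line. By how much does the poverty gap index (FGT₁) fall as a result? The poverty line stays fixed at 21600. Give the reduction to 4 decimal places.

Before: below the line — 8200, 19800; poverty gap index (FGT₁) = 0.063973.
After the 6200 transfer: below the line — 14400; poverty gap index (FGT₁) = 0.030303.
Reduction = 0.063973 − 0.030303 = 0.0337.

0.0337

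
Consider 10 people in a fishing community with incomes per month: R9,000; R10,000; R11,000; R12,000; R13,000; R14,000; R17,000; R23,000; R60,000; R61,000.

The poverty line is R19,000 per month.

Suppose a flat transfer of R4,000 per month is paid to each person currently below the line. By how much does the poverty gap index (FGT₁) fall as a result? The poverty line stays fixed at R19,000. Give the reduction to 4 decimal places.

Before: below the line — R9,000, R10,000, R11,000, R12,000, R13,000, R14,000, R17,000; poverty gap index (FGT₁) = 0.247368.
After the R4,000 transfer: below the line — R13,000, R14,000, R15,000, R16,000, R17,000, R18,000; poverty gap index (FGT₁) = 0.110526.
Reduction = 0.247368 − 0.110526 = 0.1368.

0.1368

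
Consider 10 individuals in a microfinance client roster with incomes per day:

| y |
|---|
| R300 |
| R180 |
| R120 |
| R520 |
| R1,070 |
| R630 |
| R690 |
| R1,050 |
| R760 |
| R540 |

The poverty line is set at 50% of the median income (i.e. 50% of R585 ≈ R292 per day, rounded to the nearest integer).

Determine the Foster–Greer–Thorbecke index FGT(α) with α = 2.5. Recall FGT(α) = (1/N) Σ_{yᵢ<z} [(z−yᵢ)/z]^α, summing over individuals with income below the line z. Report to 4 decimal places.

Below z: R120, R180 (q = 2 of N = 10).
Normalized shortfalls: (292−120)/292 = 0.5890; (292−180)/292 = 0.3836.
Raised to α = 2.5: 0.26630; 0.09111.
Sum = 0.357410; FGT(2.5) = 0.357410 / 10 = 0.0357.

0.0357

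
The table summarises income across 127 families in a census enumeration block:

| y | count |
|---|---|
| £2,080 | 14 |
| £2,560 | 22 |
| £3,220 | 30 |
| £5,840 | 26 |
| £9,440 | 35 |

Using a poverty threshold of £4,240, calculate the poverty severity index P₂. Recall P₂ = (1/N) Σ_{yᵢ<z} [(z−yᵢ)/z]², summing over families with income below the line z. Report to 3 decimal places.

Below the line: 14×£2,080, 22×£2,560, 30×£3,220 (q = 66 of N = 127).
Relative gaps: (4240−2080)/4240 = 0.5094 (×14); (4240−2560)/4240 = 0.3962 (×22); (4240−3220)/4240 = 0.2406 (×30).
Squared: 0.2595 (×14); 0.1570 (×22); 0.0579 (×30).
Sum = 8.823380; P₂ = 8.823380 / 127 = 0.069.

0.069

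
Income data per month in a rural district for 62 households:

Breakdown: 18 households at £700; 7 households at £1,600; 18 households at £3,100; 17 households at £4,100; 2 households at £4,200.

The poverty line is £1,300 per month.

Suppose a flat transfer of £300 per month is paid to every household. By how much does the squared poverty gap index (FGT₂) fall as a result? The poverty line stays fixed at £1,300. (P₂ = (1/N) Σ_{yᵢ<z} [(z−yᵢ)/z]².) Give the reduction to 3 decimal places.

0.046

Before: below the line — 18×£700; squared poverty gap index (FGT₂) = 0.06184.
After the £300 transfer: below the line — 18×£1,000; squared poverty gap index (FGT₂) = 0.01546.
Reduction = 0.06184 − 0.01546 = 0.046.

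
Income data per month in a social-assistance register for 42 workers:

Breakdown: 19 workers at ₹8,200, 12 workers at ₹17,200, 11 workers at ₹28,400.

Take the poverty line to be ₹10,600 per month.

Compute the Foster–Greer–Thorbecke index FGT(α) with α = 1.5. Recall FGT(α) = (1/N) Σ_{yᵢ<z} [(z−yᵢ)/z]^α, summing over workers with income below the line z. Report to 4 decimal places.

Below z: 19×₹8,200 (q = 19 of N = 42).
Shortfall ratios: (10600−8200)/10600 = 0.2264 (×19).
Raised to α = 1.5: 0.10774 (×19).
Sum = 2.046971; FGT(1.5) = 2.046971 / 42 = 0.0487.

0.0487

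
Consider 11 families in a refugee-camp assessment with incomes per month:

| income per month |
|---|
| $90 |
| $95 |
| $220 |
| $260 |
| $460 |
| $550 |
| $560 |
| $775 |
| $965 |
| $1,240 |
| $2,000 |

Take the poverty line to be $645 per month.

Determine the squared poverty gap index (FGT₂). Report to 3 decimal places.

0.216

Below the line: $90, $95, $220, $260, $460, $550, $560 (q = 7 of N = 11).
Shortfall ratios: (645−90)/645 = 0.8605; (645−95)/645 = 0.8527; (645−220)/645 = 0.6589; (645−260)/645 = 0.5969; (645−460)/645 = 0.2868; (645−550)/645 = 0.1473; (645−560)/645 = 0.1318.
Squared: 0.7404; 0.7271; 0.4342; 0.3563; 0.0823; 0.0217; 0.0174.
Sum = 2.379304; P₂ = 2.379304 / 11 = 0.216.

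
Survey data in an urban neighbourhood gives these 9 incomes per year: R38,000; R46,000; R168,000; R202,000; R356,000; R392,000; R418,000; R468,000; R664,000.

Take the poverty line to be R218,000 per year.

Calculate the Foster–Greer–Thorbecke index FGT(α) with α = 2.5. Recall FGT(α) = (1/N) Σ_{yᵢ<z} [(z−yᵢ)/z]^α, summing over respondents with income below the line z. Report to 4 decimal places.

Below the line: R38,000, R46,000, R168,000, R202,000 (q = 4 of N = 9).
Normalized shortfalls: (218000−38000)/218000 = 0.8257; (218000−46000)/218000 = 0.7890; (218000−168000)/218000 = 0.2294; (218000−202000)/218000 = 0.0734.
Raised to α = 2.5: 0.61950; 0.55294; 0.02519; 0.00146.
Sum = 1.199093; FGT(2.5) = 1.199093 / 9 = 0.1332.

0.1332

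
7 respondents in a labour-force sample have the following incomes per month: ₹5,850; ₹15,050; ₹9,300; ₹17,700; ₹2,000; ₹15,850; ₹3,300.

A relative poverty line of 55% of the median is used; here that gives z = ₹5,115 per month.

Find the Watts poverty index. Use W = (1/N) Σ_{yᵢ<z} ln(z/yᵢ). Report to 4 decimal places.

Below the line: ₹2,000, ₹3,300 (q = 2 of N = 7).
Log shortfalls: ln(5115/2000) = 0.9390; ln(5115/3300) = 0.4383.
W = 1.377285 / 7 = 0.1968.

0.1968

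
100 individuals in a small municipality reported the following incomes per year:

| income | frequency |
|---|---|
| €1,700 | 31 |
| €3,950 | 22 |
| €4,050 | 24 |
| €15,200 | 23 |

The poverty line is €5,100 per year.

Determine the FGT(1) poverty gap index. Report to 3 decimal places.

0.306

Below the line: 31×€1,700, 22×€3,950, 24×€4,050 (q = 77 of N = 100).
Normalized shortfalls: (5100−1700)/5100 = 0.6667 (×31); (5100−3950)/5100 = 0.2255 (×22); (5100−4050)/5100 = 0.2059 (×24).
Sum of shortfalls = 30.568627; P₁ averages over all N: 30.568627 / 100 = 0.306.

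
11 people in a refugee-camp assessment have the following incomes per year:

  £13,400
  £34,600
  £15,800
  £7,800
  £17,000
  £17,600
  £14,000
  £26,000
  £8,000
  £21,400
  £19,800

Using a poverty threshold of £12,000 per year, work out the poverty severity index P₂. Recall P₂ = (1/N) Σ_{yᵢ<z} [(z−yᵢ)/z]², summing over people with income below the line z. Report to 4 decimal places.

Poor units: £7,800, £8,000 (q = 2 of N = 11).
Shortfall ratios: (12000−7800)/12000 = 0.3500; (12000−8000)/12000 = 0.3333.
Squared: 0.1225; 0.1111.
Sum = 0.233611; P₂ = 0.233611 / 11 = 0.0212.

0.0212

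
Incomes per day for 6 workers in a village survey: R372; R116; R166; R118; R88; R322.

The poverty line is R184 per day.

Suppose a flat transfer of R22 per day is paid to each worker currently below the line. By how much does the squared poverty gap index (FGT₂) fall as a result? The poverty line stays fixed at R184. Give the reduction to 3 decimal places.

Before: below the line — R88, R116, R118, R166; squared poverty gap index (FGT₂) = 0.09117.
After the R22 transfer: below the line — R110, R138, R140; squared poverty gap index (FGT₂) = 0.04690.
Reduction = 0.09117 − 0.04690 = 0.044.

0.044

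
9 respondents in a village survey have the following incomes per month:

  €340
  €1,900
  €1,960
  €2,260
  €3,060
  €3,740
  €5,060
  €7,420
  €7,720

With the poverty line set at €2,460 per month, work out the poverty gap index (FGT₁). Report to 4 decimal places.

0.1527

Incomes under z: €340, €1,900, €1,960, €2,260 (q = 4 of N = 9).
Shortfall ratios: (2460−340)/2460 = 0.8618; (2460−1900)/2460 = 0.2276; (2460−1960)/2460 = 0.2033; (2460−2260)/2460 = 0.0813.
Σ = 1.373984. Dividing by the full population N = 9 gives P₁ = 0.1527.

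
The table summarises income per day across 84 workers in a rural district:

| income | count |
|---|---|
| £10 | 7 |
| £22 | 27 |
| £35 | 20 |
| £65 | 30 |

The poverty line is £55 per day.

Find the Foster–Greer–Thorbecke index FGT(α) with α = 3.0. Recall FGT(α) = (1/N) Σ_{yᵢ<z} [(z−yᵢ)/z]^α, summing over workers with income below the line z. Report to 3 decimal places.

Poor units: 7×£10, 27×£22, 20×£35 (q = 54 of N = 84).
Normalized shortfalls: (55−10)/55 = 0.8182 (×7); (55−22)/55 = 0.6000 (×27); (55−35)/55 = 0.3636 (×20).
Raised to α = 3.0: 0.54771 (×7); 0.21600 (×27); 0.04808 (×20).
Sum = 10.627642; FGT(3.0) = 10.627642 / 84 = 0.127.

0.127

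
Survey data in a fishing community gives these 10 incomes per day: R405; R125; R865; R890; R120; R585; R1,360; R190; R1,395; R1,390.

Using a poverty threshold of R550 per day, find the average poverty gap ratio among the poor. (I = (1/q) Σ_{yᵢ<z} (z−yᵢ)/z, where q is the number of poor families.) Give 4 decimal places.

Incomes under z: R120, R125, R190, R405 (q = 4 of N = 10).
Relative gaps: 0.7818, 0.7727, 0.6545, 0.2636; sum = 2.472727.
I averages over the q = 4 poor units only: 2.472727 / 4 = 0.6182.

0.6182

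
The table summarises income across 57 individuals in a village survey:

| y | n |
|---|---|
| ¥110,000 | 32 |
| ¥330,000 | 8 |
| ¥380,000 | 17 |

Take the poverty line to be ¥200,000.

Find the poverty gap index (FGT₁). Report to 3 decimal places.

Poor units: 32×¥110,000 (q = 32 of N = 57).
Gap ratios (z−y)/z: (200000−110000)/200000 = 0.4500 (×32).
Sum of shortfalls = 14.400000; P₁ averages over all N: 14.400000 / 57 = 0.253.

0.253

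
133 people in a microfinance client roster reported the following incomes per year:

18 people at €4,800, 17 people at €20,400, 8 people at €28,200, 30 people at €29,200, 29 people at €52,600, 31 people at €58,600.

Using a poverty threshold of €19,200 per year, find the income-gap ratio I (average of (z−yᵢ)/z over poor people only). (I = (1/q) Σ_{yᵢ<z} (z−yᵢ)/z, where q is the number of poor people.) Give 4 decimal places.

Below z: 18×€4,800 (q = 18 of N = 133).
Relative gaps: 0.7500 (×18); sum = 13.500000.
I averages over the q = 18 poor units only: 13.500000 / 18 = 0.7500.

0.7500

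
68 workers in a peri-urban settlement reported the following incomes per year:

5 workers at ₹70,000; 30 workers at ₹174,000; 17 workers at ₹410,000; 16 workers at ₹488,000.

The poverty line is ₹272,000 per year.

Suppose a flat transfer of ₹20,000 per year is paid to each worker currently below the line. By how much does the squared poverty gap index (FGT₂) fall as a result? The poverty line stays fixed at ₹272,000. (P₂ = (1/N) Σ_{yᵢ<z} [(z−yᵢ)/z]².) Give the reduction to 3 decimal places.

Before: below the line — 5×₹70,000, 30×₹174,000; squared poverty gap index (FGT₂) = 0.09782.
After the ₹20,000 transfer: below the line — 5×₹90,000, 30×₹194,000; squared poverty gap index (FGT₂) = 0.06920.
Reduction = 0.09782 − 0.06920 = 0.029.

0.029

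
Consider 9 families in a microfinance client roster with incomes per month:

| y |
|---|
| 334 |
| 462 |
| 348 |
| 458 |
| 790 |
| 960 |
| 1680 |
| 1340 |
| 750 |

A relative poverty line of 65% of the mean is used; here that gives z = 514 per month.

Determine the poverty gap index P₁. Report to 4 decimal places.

Poor units: 334, 348, 458, 462 (q = 4 of N = 9).
Gap ratios (z−y)/z: (514−334)/514 = 0.3502; (514−348)/514 = 0.3230; (514−458)/514 = 0.1089; (514−462)/514 = 0.1012.
Sum of shortfalls = 0.883268; P₁ averages over all N: 0.883268 / 9 = 0.0981.

0.0981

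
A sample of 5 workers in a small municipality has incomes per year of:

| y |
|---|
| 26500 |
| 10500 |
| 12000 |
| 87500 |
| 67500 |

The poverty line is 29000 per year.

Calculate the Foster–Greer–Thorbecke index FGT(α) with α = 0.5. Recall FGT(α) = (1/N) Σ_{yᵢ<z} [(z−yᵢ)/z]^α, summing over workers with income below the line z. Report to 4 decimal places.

Below z: 10500, 12000, 26500 (q = 3 of N = 5).
Gap ratios (z−y)/z: (29000−10500)/29000 = 0.6379; (29000−12000)/29000 = 0.5862; (29000−26500)/29000 = 0.0862.
Raised to α = 0.5: 0.79871; 0.76564; 0.29361.
Sum = 1.857957; FGT(0.5) = 1.857957 / 5 = 0.3716.

0.3716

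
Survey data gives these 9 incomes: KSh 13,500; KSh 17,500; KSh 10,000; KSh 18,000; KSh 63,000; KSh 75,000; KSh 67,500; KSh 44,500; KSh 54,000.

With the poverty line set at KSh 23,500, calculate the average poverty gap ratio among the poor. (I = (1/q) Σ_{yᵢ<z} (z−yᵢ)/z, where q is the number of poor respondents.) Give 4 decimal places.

Below the line: KSh 10,000, KSh 13,500, KSh 17,500, KSh 18,000 (q = 4 of N = 9).
Shortfall ratios (z−y)/z: 0.5745, 0.4255, 0.2553, 0.2340; sum = 1.489362.
I averages over the q = 4 poor units only: 1.489362 / 4 = 0.3723.

0.3723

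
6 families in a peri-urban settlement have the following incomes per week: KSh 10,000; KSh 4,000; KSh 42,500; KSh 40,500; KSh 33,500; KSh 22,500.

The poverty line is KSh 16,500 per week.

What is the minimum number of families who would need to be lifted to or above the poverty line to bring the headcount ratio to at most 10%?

Currently q = 2 of N = 6 are below the line (H = 0.333).
A headcount ratio of at most 10% allows at most ⌊0.10 × 6⌋ = 0 poor families.
So at least 2 − 0 = 2 must be lifted.

2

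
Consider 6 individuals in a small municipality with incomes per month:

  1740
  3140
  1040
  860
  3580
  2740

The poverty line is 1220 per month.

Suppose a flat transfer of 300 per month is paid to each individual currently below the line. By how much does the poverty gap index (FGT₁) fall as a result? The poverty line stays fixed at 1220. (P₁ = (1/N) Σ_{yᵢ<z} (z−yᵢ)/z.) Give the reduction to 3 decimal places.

0.066

Before: below the line — 860, 1040; poverty gap index (FGT₁) = 0.07377.
After the 300 transfer: below the line — 1160; poverty gap index (FGT₁) = 0.00820.
Reduction = 0.07377 − 0.00820 = 0.066.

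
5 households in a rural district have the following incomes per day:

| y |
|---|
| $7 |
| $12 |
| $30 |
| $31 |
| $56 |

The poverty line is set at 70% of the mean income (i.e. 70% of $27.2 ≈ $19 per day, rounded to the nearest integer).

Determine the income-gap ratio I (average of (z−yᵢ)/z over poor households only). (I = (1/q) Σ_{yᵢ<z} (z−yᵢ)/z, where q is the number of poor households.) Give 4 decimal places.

0.5000

Below the line: $7, $12 (q = 2 of N = 5).
Relative gaps: 0.6316, 0.3684; sum = 1.000000.
The income-gap ratio divides by q (the poor only): 1.000000 / 2 = 0.5000.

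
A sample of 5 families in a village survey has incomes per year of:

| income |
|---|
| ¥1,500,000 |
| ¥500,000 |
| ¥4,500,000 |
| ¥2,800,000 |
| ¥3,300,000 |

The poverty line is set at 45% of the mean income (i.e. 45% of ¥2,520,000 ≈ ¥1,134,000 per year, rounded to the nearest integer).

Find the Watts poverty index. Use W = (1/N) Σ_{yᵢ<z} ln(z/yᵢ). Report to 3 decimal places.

0.164

Poor units: ¥500,000 (q = 1 of N = 5).
ln(z/y) terms: ln(1134000/500000) = 0.8189.
W = 0.818898 / 5 = 0.164.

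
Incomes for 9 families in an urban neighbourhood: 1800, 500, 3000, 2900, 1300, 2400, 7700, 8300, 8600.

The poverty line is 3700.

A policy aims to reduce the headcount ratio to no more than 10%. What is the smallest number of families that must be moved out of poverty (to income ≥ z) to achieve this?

6 of the 9 families are poor, so H = 6/9 = 0.667.
A headcount ratio of at most 10% allows at most ⌊0.10 × 9⌋ = 0 poor families.
So at least 6 − 0 = 6 must be lifted.

6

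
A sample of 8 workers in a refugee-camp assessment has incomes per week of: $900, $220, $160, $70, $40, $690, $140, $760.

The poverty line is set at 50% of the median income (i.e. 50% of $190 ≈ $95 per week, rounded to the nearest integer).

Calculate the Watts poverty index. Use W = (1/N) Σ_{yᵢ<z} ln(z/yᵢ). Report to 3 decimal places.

Below the line: $40, $70 (q = 2 of N = 8).
ln(z/y) terms: ln(95/40) = 0.8650; ln(95/70) = 0.3054.
W = 1.170379 / 8 = 0.146.

0.146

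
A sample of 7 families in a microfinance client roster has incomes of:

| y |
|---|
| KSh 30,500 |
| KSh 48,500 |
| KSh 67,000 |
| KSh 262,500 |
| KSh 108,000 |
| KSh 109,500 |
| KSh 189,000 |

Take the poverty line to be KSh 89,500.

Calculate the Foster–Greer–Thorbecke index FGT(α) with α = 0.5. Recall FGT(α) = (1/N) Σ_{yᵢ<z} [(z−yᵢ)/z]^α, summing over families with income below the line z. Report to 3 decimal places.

0.284

Incomes under z: KSh 30,500, KSh 48,500, KSh 67,000 (q = 3 of N = 7).
Relative gaps: (89500−30500)/89500 = 0.6592; (89500−48500)/89500 = 0.4581; (89500−67000)/89500 = 0.2514.
Raised to α = 0.5: 0.81192; 0.67683; 0.50139.
Sum = 1.990148; FGT(0.5) = 1.990148 / 7 = 0.284.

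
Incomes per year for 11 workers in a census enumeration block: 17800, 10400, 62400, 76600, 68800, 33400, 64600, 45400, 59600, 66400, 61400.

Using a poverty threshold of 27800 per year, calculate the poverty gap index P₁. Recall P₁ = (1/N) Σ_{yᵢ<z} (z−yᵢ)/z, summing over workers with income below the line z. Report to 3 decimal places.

Incomes under z: 10400, 17800 (q = 2 of N = 11).
Normalized shortfalls: (27800−10400)/27800 = 0.6259; (27800−17800)/27800 = 0.3597.
Σ = 0.985612. Dividing by the full population N = 11 gives P₁ = 0.090.

0.090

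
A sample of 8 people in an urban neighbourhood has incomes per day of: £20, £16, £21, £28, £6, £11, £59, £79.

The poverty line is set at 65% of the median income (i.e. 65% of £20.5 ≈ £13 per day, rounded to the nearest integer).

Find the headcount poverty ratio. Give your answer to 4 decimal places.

0.2500

2 of the 8 people have income below £13.
H = 2/8 = 0.2500.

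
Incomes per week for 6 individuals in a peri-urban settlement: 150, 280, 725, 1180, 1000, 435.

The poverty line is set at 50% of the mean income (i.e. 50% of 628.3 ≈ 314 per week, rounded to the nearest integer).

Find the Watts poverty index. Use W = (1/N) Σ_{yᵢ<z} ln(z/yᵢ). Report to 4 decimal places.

0.1422

Below z: 150, 280 (q = 2 of N = 6).
ln(z/y) terms: ln(314/150) = 0.7388; ln(314/280) = 0.1146.
W = 0.853361 / 6 = 0.1422.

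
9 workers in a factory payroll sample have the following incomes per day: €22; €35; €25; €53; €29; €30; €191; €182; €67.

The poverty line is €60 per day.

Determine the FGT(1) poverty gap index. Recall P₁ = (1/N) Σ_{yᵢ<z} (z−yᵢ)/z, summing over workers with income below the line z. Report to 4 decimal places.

0.3074

Incomes under z: €22, €25, €29, €30, €35, €53 (q = 6 of N = 9).
Gap ratios (z−y)/z: (60−22)/60 = 0.6333; (60−25)/60 = 0.5833; (60−29)/60 = 0.5167; (60−30)/60 = 0.5000; (60−35)/60 = 0.4167; (60−53)/60 = 0.1167.
Sum of shortfalls = 2.766667; P₁ averages over all N: 2.766667 / 9 = 0.3074.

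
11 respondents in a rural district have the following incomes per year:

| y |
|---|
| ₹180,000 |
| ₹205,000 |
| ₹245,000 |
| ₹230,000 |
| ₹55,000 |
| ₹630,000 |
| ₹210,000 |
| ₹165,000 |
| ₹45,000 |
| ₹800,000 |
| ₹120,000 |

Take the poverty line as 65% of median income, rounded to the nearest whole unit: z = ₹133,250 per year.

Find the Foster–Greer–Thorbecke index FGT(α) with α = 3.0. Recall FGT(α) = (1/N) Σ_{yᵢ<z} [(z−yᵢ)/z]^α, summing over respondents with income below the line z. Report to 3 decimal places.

Below z: ₹45,000, ₹55,000, ₹120,000 (q = 3 of N = 11).
Normalized shortfalls: (133250−45000)/133250 = 0.6623; (133250−55000)/133250 = 0.5872; (133250−120000)/133250 = 0.0994.
Raised to α = 3.0: 0.29050; 0.20251; 0.00098.
Sum = 0.493993; FGT(3.0) = 0.493993 / 11 = 0.045.

0.045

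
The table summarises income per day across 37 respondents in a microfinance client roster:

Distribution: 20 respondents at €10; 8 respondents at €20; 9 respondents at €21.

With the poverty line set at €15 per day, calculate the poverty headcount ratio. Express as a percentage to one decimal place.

54.1%

20 of the 37 respondents have income below €15.
H = 20/37 = 54.1%.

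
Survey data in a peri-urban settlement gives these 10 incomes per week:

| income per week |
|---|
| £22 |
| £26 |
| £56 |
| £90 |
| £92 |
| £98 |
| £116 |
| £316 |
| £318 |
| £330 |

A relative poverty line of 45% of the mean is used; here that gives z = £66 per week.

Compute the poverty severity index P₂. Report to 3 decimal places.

Poor units: £22, £26, £56 (q = 3 of N = 10).
Gap ratios (z−y)/z: (66−22)/66 = 0.6667; (66−26)/66 = 0.6061; (66−56)/66 = 0.1515.
Squared: 0.4444; 0.3673; 0.0230.
Sum = 0.834711; P₂ = 0.834711 / 10 = 0.083.

0.083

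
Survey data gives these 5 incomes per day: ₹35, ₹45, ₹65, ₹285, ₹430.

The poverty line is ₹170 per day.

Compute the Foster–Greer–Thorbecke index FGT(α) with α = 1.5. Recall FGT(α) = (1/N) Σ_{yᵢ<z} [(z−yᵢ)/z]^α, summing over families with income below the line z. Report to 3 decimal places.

Below the line: ₹35, ₹45, ₹65 (q = 3 of N = 5).
Relative gaps: (170−35)/170 = 0.7941; (170−45)/170 = 0.7353; (170−65)/170 = 0.6176.
Raised to α = 1.5: 0.70766; 0.63051; 0.48541.
Sum = 1.823586; FGT(1.5) = 1.823586 / 5 = 0.365.

0.365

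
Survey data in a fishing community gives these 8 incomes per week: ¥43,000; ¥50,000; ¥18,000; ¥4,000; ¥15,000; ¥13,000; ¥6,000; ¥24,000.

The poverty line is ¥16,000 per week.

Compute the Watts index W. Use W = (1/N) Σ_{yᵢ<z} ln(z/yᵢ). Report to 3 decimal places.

0.330

Below the line: ¥4,000, ¥6,000, ¥13,000, ¥15,000 (q = 4 of N = 8).
Log shortfalls: ln(16000/4000) = 1.3863; ln(16000/6000) = 0.9808; ln(16000/13000) = 0.2076; ln(16000/15000) = 0.0645.
W = 2.639302 / 8 = 0.330.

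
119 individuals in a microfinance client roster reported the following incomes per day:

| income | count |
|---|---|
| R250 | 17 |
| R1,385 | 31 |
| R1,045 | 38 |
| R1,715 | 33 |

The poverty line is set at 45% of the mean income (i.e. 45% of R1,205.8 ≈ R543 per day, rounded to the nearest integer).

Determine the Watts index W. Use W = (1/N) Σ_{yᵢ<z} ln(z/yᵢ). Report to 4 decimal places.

0.1108

Incomes under z: 17×R250 (q = 17 of N = 119).
ln(z/y) terms: ln(543/250) = 0.7756 (×17).
W = 13.186023 / 119 = 0.1108.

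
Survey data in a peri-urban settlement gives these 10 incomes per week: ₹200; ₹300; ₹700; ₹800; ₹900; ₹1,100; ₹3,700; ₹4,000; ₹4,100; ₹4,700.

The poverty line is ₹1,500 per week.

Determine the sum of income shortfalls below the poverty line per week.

Incomes under z: ₹200, ₹300, ₹700, ₹800, ₹900, ₹1,100 (q = 6 of N = 10).
Individual gaps: 1500−200 = 1300; 1500−300 = 1200; 1500−700 = 800; 1500−800 = 700; 1500−900 = 600; 1500−1100 = 400.
Aggregate gap = ₹5,000.

₹5,000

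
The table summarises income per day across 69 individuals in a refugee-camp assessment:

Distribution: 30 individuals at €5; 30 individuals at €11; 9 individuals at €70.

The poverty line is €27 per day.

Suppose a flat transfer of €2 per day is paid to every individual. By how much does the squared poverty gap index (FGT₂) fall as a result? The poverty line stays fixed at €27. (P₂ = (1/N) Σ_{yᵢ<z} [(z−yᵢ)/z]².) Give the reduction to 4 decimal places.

0.0859

Before: below the line — 30×€5, 30×€11; squared poverty gap index (FGT₂) = 0.441343.
After the €2 transfer: below the line — 30×€7, 30×€13; squared poverty gap index (FGT₂) = 0.355460.
Reduction = 0.441343 − 0.355460 = 0.0859.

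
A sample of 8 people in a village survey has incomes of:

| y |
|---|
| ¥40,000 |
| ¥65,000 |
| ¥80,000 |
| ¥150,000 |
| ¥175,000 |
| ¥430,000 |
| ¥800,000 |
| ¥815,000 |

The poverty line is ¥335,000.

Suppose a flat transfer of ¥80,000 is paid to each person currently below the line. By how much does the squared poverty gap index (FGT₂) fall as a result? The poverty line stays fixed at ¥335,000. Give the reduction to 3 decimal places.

Before: below the line — ¥40,000, ¥65,000, ¥80,000, ¥150,000, ¥175,000; squared poverty gap index (FGT₂) = 0.31719.
After the ¥80,000 transfer: below the line — ¥120,000, ¥145,000, ¥160,000, ¥230,000, ¥255,000; squared poverty gap index (FGT₂) = 0.14522.
Reduction = 0.31719 − 0.14522 = 0.172.

0.172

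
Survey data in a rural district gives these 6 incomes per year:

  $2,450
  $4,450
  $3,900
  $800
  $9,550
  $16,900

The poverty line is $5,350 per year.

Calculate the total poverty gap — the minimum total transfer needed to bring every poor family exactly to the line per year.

$9,800

Poor units: $800, $2,450, $3,900, $4,450 (q = 4 of N = 6).
Individual gaps: 5350−800 = 4550; 5350−2450 = 2900; 5350−3900 = 1450; 5350−4450 = 900.
Aggregate gap = $9,800.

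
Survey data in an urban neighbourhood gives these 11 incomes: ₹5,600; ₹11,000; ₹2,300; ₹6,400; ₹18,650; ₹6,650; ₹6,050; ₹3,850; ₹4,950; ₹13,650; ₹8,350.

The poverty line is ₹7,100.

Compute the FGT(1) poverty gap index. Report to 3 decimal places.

0.178

Incomes under z: ₹2,300, ₹3,850, ₹4,950, ₹5,600, ₹6,050, ₹6,400, ₹6,650 (q = 7 of N = 11).
Relative gaps: (7100−2300)/7100 = 0.6761; (7100−3850)/7100 = 0.4577; (7100−4950)/7100 = 0.3028; (7100−5600)/7100 = 0.2113; (7100−6050)/7100 = 0.1479; (7100−6400)/7100 = 0.0986; (7100−6650)/7100 = 0.0634.
Sum of shortfalls = 1.957746; P₁ averages over all N: 1.957746 / 11 = 0.178.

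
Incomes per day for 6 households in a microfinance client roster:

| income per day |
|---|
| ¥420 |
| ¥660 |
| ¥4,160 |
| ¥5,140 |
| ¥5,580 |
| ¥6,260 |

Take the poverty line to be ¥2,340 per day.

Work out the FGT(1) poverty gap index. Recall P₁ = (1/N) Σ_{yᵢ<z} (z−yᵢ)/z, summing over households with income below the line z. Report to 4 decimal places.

0.2564

Below z: ¥420, ¥660 (q = 2 of N = 6).
Relative gaps: (2340−420)/2340 = 0.8205; (2340−660)/2340 = 0.7179.
Σ = 1.538462. Dividing by the full population N = 6 gives P₁ = 0.2564.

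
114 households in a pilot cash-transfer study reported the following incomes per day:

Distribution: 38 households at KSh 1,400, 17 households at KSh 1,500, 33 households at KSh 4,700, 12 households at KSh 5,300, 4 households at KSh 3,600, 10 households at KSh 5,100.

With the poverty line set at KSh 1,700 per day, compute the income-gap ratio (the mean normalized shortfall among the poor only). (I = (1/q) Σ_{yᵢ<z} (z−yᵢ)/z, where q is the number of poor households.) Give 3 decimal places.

0.158

Below z: 38×KSh 1,400, 17×KSh 1,500 (q = 55 of N = 114).
Shortfall ratios (z−y)/z: 0.1765 (×38), 0.1176 (×17); sum = 8.705882.
The income-gap ratio divides by q (the poor only): 8.705882 / 55 = 0.158.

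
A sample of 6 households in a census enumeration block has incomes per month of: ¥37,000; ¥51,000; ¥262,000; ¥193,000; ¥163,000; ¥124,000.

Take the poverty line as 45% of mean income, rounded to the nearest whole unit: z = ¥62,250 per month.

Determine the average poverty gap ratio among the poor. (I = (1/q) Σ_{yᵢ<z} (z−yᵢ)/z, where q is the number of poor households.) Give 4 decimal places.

0.2932

Below the line: ¥37,000, ¥51,000 (q = 2 of N = 6).
Relative gaps: 0.4056, 0.1807; sum = 0.586345.
I averages over the q = 2 poor units only: 0.586345 / 2 = 0.2932.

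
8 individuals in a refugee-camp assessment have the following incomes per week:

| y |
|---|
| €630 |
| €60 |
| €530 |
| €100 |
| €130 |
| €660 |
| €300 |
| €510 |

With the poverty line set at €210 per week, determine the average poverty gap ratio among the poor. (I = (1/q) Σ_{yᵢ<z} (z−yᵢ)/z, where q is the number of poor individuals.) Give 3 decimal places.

Below z: €60, €100, €130 (q = 3 of N = 8).
Shortfall ratios (z−y)/z: 0.7143, 0.5238, 0.3810; sum = 1.619048.
I averages over the q = 3 poor units only: 1.619048 / 3 = 0.540.

0.540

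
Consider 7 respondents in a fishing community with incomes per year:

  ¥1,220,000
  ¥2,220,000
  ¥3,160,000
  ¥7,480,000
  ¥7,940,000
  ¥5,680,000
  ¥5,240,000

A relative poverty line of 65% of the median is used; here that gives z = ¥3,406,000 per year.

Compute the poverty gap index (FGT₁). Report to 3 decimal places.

Below z: ¥1,220,000, ¥2,220,000, ¥3,160,000 (q = 3 of N = 7).
Gap ratios (z−y)/z: (3406000−1220000)/3406000 = 0.6418; (3406000−2220000)/3406000 = 0.3482; (3406000−3160000)/3406000 = 0.0722.
Σ = 1.062243. Dividing by the full population N = 7 gives P₁ = 0.152.

0.152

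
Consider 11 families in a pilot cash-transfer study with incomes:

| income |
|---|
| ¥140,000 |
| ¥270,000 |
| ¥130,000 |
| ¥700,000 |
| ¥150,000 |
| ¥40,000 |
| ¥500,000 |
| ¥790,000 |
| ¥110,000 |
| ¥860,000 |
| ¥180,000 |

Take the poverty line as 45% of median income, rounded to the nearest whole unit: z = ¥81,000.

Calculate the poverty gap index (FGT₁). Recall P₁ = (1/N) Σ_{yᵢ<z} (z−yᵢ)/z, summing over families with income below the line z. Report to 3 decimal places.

Below the line: ¥40,000 (q = 1 of N = 11).
Gap ratios (z−y)/z: (81000−40000)/81000 = 0.5062.
Σ = 0.506173. Dividing by the full population N = 11 gives P₁ = 0.046.

0.046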